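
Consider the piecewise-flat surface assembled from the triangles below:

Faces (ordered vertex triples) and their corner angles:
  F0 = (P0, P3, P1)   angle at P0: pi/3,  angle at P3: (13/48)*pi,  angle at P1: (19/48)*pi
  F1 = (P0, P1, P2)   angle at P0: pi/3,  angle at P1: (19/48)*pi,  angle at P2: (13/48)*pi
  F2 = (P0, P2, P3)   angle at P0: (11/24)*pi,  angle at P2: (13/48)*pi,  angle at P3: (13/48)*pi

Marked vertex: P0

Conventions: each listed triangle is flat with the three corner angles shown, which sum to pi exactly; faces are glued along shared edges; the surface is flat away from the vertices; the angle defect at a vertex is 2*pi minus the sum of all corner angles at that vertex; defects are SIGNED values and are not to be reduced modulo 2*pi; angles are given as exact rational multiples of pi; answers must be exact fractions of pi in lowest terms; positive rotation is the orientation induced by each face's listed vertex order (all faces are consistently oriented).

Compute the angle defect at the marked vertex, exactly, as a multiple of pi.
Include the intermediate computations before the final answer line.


Sum of corner angles at P0: (9/8)*pi
defect = 2*pi - (9/8)*pi

Answer: defect(P0) = (7/8)*pi


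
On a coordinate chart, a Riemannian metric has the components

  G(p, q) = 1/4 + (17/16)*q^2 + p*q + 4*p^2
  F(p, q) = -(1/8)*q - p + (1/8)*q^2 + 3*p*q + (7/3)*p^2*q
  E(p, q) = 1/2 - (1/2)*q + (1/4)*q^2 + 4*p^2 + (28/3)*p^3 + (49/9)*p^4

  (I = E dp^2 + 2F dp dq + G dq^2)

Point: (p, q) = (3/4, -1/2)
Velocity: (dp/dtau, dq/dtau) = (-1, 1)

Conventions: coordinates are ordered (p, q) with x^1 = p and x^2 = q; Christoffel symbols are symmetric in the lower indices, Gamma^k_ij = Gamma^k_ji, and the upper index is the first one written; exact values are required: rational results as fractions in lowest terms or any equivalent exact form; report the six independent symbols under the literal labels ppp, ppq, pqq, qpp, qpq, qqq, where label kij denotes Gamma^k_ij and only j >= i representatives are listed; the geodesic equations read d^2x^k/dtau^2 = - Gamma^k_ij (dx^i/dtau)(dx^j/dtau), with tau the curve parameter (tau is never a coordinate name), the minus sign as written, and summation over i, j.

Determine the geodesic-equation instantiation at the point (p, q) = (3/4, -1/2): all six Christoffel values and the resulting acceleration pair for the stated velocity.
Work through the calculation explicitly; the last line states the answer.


E = 2233/256, F = -39/16, G = 153/64 at the point
E_p = 495/16, E_q = -3/4, F_p = -17/4, F_q = 53/16, G_p = 11/2, G_q = -5/16
EG - F^2 = 244305/16384;  g^inv = (16384/244305) * [[153/64, 39/16], [39/16, 2233/256]]
first-kind symbols [ij,l] = (1/2)(d_i g_jl + d_j g_il - d_l g_ij): [pp,p] = E_p/2 = 495/32, [pp,q] = F_p - E_q/2 = -31/8, [pq,p] = E_q/2 = -3/8, [pq,q] = G_p/2 = 11/4, [qq,p] = F_q - G_p/2 = 9/16, [qq,q] = G_q/2 = -5/32
Gamma^p_ij = (G*[ij,p] - F*[ij,q])/(EG - F^2), Gamma^q_ij = (E*[ij,q] - F*[ij,p])/(EG - F^2)
Gamma_ppp = 150376/81435, Gamma_ppq = 31712/81435, Gamma_pqq = 5264/81435, Gamma_qpp = 63976/244305, Gamma_qpq = 378032/244305, Gamma_qqq = 134/244305
d^2p/dtau^2 = -(Gamma_ppp*(-1)^2 + 2*Gamma_ppq*(-1)*(1) + Gamma_pqq*(1)^2) = -92216/81435
d^2q/dtau^2 = -(Gamma_qpp*(-1)^2 + 2*Gamma_qpq*(-1)*(1) + Gamma_qqq*(1)^2) = 691954/244305

Answer: Gamma_ppp = 150376/81435, Gamma_ppq = 31712/81435, Gamma_pqq = 5264/81435, Gamma_qpp = 63976/244305, Gamma_qpq = 378032/244305, Gamma_qqq = 134/244305; accelerations (d^2p/dtau^2, d^2q/dtau^2) = (-92216/81435, 691954/244305)


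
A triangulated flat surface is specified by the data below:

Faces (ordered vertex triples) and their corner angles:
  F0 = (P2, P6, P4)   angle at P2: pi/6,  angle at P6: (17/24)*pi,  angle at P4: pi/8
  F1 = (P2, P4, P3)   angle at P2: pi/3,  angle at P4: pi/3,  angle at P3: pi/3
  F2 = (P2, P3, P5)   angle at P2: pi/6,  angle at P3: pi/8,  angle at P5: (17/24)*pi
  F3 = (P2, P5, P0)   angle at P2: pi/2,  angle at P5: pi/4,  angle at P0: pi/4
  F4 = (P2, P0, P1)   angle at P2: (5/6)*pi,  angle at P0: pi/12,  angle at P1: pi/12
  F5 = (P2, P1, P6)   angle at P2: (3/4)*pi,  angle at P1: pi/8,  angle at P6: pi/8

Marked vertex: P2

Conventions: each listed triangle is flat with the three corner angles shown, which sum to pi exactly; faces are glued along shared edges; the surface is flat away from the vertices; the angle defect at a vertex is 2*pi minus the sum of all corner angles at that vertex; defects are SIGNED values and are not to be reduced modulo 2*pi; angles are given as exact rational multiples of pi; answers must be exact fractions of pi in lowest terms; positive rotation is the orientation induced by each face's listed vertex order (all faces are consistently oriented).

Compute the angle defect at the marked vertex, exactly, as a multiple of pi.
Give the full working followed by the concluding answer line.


Sum of corner angles at P2: (11/4)*pi
defect = 2*pi - (11/4)*pi

Answer: defect(P2) = (-3/4)*pi


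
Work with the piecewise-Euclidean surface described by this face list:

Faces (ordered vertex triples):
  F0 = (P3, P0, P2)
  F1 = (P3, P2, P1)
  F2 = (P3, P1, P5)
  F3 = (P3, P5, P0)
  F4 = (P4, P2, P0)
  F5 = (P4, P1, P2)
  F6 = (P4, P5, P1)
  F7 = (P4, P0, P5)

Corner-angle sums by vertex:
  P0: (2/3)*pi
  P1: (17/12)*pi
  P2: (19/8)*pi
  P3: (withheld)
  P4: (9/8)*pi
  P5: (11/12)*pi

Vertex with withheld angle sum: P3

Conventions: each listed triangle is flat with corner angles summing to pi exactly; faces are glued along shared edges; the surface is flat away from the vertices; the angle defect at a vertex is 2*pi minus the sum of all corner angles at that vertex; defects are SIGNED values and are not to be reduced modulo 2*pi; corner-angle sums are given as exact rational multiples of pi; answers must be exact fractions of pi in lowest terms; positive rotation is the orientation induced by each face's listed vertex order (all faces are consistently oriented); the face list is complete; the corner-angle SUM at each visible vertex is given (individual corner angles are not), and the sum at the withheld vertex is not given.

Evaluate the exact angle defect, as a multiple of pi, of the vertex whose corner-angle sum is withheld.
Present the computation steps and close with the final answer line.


V = 6, E = 12, F = 8; chi = V - E + F = 2
Gauss-Bonnet: total defect = 2*pi*chi = 4*pi; visible defects sum to (7/2)*pi

Answer: defect(P3) = pi/2


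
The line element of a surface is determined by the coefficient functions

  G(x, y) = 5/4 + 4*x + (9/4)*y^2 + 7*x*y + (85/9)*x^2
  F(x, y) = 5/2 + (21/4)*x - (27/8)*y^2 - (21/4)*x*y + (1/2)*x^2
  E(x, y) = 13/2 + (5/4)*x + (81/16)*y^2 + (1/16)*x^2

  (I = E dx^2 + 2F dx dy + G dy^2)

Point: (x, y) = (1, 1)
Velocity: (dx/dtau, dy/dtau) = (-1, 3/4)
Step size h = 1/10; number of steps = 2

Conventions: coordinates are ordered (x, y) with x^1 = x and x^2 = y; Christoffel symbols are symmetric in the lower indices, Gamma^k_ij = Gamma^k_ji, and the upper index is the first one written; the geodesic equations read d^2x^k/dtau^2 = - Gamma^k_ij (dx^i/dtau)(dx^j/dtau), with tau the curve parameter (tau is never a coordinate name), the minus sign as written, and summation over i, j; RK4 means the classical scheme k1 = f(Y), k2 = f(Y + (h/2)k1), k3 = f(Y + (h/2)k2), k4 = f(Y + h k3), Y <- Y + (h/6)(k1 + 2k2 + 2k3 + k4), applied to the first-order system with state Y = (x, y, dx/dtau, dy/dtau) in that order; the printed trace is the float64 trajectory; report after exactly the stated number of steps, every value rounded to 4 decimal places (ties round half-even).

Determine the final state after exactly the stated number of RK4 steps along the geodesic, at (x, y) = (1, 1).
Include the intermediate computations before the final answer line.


f(Y) = (dx/dtau, dy/dtau, -Gamma^x_ij Y'^i Y'^j, -Gamma^y_ij Y'^i Y'^j) with the Gammas evaluated at the stage position; h = 0.100000; intermediate values shown to 6 dp
step 0: x = 1.0000, y = 1.0000, dx/dtau = -1.0000, dy/dtau = 0.7500
step 1:
  k1: at (x, y) = (1.000000, 1.000000), (dx/dtau, dy/dtau) = (-1.000000, 0.750000); Gamma_xxx = 0.048479, Gamma_xxy = 0.411570, Gamma_xyy = -2.086730, Gamma_yxx = -0.168904, Gamma_yxy = 0.630576, Gamma_yyy = 0.207458; k1 = (-1.000000, 0.750000, 1.742662, 0.998072)
  k2: at (x, y) = (0.950000, 1.037500), (dx/dtau, dy/dtau) = (-0.912867, 0.799904); Gamma_xxx = 0.039032, Gamma_xxy = 0.441208, Gamma_xyy = -2.004473, Gamma_yxx = -0.195035, Gamma_yxy = 0.654588, Gamma_yyy = 0.171138; k2 = (-0.912867, 0.799904, 1.894373, 1.008994)
  k3: at (x, y) = (0.954357, 1.039995), (dx/dtau, dy/dtau) = (-0.905281, 0.800450); Gamma_xxx = 0.038592, Gamma_xxy = 0.442295, Gamma_xyy = -2.006199, Gamma_yxx = -0.194617, Gamma_yxy = 0.652882, Gamma_yyy = 0.168497; k3 = (-0.905281, 0.800450, 1.894786, 0.997735)
  k4: at (x, y) = (0.909472, 1.080045), (dx/dtau, dy/dtau) = (-0.810521, 0.849773); Gamma_xxx = 0.027149, Gamma_xxy = 0.472235, Gamma_xyy = -1.931090, Gamma_yxx = -0.222535, Gamma_yxy = 0.677170, Gamma_yyy = 0.130584; k4 = (-0.810521, 0.849773, 2.027146, 0.984711)
  Y <- Y + (h/6)(k1 + 2k2 + 2k3 + k4): x = 0.9092, y = 1.0800, dx/dtau = -0.8109, dy/dtau = 0.8499
step 2:
  k1: at (x, y) = (0.909220, 1.080008), (dx/dtau, dy/dtau) = (-0.810865, 0.849937); Gamma_xxx = 0.027147, Gamma_xxy = 0.472243, Gamma_xyy = -1.930895, Gamma_yxx = -0.222606, Gamma_yxy = 0.677285, Gamma_yyy = 0.130626; k1 = (-0.810865, 0.849937, 2.027941, 0.985548)
  k2: at (x, y) = (0.868676, 1.122505), (dx/dtau, dy/dtau) = (-0.709468, 0.899215); Gamma_xxx = 0.013636, Gamma_xxy = 0.502475, Gamma_xyy = -1.862266, Gamma_yxx = -0.252452, Gamma_yxy = 0.702147, Gamma_yyy = 0.091319; k2 = (-0.709468, 0.899215, 2.140062, 0.949118)
  k3: at (x, y) = (0.873746, 1.124969), (dx/dtau, dy/dtau) = (-0.703861, 0.897393); Gamma_xxx = 0.013251, Gamma_xxy = 0.503248, Gamma_xyy = -1.864880, Gamma_yxx = -0.251415, Gamma_yxy = 0.699951, Gamma_yyy = 0.088960; k3 = (-0.703861, 0.897393, 2.130994, 0.937150)
  k4: at (x, y) = (0.838834, 1.169747), (dx/dtau, dy/dtau) = (-0.597765, 0.943652); Gamma_xxx = -0.002181, Gamma_xxy = 0.533276, Gamma_xyy = -1.804019, Gamma_yxx = -0.282085, Gamma_yxy = 0.724450, Gamma_yyy = 0.048729; k4 = (-0.597765, 0.943652, 2.208846, 0.874703)
  Y <- Y + (h/6)(k1 + 2k2 + 2k3 + k4): x = 0.8386, y = 1.1698, dx/dtau = -0.5979, dy/dtau = 0.9438

Answer: x = 0.8386, y = 1.1698, dx/dtau = -0.5979, dy/dtau = 0.9438


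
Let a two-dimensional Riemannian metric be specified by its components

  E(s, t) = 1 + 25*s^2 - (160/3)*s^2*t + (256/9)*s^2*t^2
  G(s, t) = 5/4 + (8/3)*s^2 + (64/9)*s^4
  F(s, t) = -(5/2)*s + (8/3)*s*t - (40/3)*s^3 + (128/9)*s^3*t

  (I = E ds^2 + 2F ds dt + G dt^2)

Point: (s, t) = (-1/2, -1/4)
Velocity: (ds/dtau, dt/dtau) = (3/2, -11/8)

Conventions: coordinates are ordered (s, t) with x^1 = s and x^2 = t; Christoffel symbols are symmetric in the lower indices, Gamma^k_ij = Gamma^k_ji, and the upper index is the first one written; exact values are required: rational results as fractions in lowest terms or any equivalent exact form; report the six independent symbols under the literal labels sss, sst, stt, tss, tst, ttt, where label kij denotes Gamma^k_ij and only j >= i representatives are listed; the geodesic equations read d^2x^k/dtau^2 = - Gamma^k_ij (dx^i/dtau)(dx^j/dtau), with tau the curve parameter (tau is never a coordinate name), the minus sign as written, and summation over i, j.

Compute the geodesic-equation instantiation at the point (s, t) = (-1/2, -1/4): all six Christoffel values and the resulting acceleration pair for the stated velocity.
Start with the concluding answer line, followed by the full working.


Answer: Gamma_sss = -361/223, Gamma_sst = -152/223, Gamma_stt = 0, Gamma_tss = -133/223, Gamma_tst = -56/223, Gamma_ttt = 0; accelerations (d^2s/dtau^2, d^2t/dtau^2) = (741/892, 273/892)

E = 397/36, F = 133/36, G = 85/36 at the point
E_s = -361/9, E_t = -152/9, F_s = -95/6, F_t = -28/9, G_s = -56/9, G_t = 0
EG - F^2 = 223/18;  g^inv = (18/223) * [[85/36, -133/36], [-133/36, 397/36]]
first-kind symbols [ij,l] = (1/2)(d_i g_jl + d_j g_il - d_l g_ij): [ss,s] = E_s/2 = -361/18, [ss,t] = F_s - E_t/2 = -133/18, [st,s] = E_t/2 = -76/9, [st,t] = G_s/2 = -28/9, [tt,s] = F_t - G_s/2 = 0, [tt,t] = G_t/2 = 0
Gamma^s_ij = (G*[ij,s] - F*[ij,t])/(EG - F^2), Gamma^t_ij = (E*[ij,t] - F*[ij,s])/(EG - F^2)
Gamma_sss = -361/223, Gamma_sst = -152/223, Gamma_stt = 0, Gamma_tss = -133/223, Gamma_tst = -56/223, Gamma_ttt = 0
d^2s/dtau^2 = -(Gamma_sss*(3/2)^2 + 2*Gamma_sst*(3/2)*(-11/8) + Gamma_stt*(-11/8)^2) = 741/892
d^2t/dtau^2 = -(Gamma_tss*(3/2)^2 + 2*Gamma_tst*(3/2)*(-11/8) + Gamma_ttt*(-11/8)^2) = 273/892


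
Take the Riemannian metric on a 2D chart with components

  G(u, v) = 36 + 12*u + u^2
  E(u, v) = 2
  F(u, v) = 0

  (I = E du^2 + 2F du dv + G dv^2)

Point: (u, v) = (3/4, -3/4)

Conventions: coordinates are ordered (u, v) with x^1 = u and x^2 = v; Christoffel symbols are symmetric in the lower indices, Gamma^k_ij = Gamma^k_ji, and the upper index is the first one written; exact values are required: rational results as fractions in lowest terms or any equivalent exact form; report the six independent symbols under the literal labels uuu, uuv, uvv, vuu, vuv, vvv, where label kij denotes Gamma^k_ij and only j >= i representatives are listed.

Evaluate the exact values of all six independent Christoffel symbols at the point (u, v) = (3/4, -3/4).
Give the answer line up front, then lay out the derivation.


Answer: Gamma_uuu = 0, Gamma_uuv = 0, Gamma_uvv = -27/8, Gamma_vuu = 0, Gamma_vuv = 4/27, Gamma_vvv = 0

E = 2, F = 0, G = 729/16 at the point
E_u = 0, E_v = 0, F_u = 0, F_v = 0, G_u = 27/2, G_v = 0
EG - F^2 = 729/8;  g^inv = (8/729) * [[729/16, 0], [0, 2]]
first-kind symbols [ij,l] = (1/2)(d_i g_jl + d_j g_il - d_l g_ij): [uu,u] = E_u/2 = 0, [uu,v] = F_u - E_v/2 = 0, [uv,u] = E_v/2 = 0, [uv,v] = G_u/2 = 27/4, [vv,u] = F_v - G_u/2 = -27/4, [vv,v] = G_v/2 = 0
Gamma^u_ij = (G*[ij,u] - F*[ij,v])/(EG - F^2), Gamma^v_ij = (E*[ij,v] - F*[ij,u])/(EG - F^2)


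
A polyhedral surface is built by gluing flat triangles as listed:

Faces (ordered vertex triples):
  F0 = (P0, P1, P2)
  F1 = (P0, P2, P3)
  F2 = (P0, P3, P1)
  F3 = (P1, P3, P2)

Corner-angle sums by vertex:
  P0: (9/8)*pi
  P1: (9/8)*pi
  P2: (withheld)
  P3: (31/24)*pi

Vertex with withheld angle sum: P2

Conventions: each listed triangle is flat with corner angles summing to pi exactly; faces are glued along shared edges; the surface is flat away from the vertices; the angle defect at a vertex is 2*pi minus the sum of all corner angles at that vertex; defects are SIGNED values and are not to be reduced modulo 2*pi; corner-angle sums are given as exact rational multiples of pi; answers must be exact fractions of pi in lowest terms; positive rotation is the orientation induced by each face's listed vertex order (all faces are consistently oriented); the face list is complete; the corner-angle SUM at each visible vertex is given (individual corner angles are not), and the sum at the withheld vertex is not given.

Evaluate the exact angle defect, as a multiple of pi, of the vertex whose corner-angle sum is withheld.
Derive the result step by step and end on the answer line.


V = 4, E = 6, F = 4; chi = V - E + F = 2
Gauss-Bonnet: total defect = 2*pi*chi = 4*pi; visible defects sum to (59/24)*pi

Answer: defect(P2) = (37/24)*pi


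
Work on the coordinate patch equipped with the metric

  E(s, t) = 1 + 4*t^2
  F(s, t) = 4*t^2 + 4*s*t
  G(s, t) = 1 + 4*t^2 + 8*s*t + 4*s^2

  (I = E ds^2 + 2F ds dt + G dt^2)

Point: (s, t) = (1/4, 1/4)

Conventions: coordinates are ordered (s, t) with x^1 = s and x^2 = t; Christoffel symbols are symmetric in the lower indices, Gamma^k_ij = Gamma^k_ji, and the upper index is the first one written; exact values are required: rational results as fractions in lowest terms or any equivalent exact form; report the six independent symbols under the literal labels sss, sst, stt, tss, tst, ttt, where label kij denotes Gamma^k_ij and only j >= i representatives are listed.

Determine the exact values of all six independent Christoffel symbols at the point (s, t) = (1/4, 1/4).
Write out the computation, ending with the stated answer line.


E = 5/4, F = 1/2, G = 2 at the point
E_s = 0, E_t = 2, F_s = 1, F_t = 3, G_s = 4, G_t = 4
EG - F^2 = 9/4;  g^inv = (4/9) * [[2, -1/2], [-1/2, 5/4]]
first-kind symbols [ij,l] = (1/2)(d_i g_jl + d_j g_il - d_l g_ij): [ss,s] = E_s/2 = 0, [ss,t] = F_s - E_t/2 = 0, [st,s] = E_t/2 = 1, [st,t] = G_s/2 = 2, [tt,s] = F_t - G_s/2 = 1, [tt,t] = G_t/2 = 2
Gamma^s_ij = (G*[ij,s] - F*[ij,t])/(EG - F^2), Gamma^t_ij = (E*[ij,t] - F*[ij,s])/(EG - F^2)

Answer: Gamma_sss = 0, Gamma_sst = 4/9, Gamma_stt = 4/9, Gamma_tss = 0, Gamma_tst = 8/9, Gamma_ttt = 8/9


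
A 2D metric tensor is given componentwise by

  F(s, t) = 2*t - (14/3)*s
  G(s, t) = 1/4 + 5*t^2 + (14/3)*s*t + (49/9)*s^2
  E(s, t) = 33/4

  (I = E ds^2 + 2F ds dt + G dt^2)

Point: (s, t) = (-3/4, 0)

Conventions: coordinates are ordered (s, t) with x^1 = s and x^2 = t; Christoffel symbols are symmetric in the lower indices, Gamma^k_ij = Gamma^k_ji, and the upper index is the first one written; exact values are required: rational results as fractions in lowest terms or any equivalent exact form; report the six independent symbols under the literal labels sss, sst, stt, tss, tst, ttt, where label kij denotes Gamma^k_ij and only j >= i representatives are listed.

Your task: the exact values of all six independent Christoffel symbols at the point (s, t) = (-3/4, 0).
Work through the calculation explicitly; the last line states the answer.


E = 33/4, F = 7/2, G = 53/16 at the point
E_s = 0, E_t = 0, F_s = -14/3, F_t = 2, G_s = -49/6, G_t = -7/2
EG - F^2 = 965/64;  g^inv = (64/965) * [[53/16, -7/2], [-7/2, 33/4]]
first-kind symbols [ij,l] = (1/2)(d_i g_jl + d_j g_il - d_l g_ij): [ss,s] = E_s/2 = 0, [ss,t] = F_s - E_t/2 = -14/3, [st,s] = E_t/2 = 0, [st,t] = G_s/2 = -49/12, [tt,s] = F_t - G_s/2 = 73/12, [tt,t] = G_t/2 = -7/4
Gamma^s_ij = (G*[ij,s] - F*[ij,t])/(EG - F^2), Gamma^t_ij = (E*[ij,t] - F*[ij,s])/(EG - F^2)

Answer: Gamma_sss = 3136/2895, Gamma_sst = 2744/2895, Gamma_stt = 1009/579, Gamma_tss = -2464/965, Gamma_tst = -2156/965, Gamma_ttt = -1372/579


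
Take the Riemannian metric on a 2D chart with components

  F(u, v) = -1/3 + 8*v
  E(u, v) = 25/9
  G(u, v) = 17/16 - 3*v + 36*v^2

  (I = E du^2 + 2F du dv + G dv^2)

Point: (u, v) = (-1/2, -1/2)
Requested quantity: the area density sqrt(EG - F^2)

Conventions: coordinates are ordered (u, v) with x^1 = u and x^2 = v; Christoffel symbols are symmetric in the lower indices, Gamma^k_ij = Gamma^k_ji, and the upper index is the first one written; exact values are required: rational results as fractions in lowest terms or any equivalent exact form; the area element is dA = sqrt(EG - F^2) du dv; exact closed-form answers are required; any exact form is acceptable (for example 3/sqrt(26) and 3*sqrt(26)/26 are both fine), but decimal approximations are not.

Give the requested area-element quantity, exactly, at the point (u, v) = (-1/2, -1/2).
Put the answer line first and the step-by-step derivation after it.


Answer: sqrt(EG - F^2) = sqrt(1921)/12

E = 25/9, F = -13/3, G = 185/16; EG - F^2 = 1921/144


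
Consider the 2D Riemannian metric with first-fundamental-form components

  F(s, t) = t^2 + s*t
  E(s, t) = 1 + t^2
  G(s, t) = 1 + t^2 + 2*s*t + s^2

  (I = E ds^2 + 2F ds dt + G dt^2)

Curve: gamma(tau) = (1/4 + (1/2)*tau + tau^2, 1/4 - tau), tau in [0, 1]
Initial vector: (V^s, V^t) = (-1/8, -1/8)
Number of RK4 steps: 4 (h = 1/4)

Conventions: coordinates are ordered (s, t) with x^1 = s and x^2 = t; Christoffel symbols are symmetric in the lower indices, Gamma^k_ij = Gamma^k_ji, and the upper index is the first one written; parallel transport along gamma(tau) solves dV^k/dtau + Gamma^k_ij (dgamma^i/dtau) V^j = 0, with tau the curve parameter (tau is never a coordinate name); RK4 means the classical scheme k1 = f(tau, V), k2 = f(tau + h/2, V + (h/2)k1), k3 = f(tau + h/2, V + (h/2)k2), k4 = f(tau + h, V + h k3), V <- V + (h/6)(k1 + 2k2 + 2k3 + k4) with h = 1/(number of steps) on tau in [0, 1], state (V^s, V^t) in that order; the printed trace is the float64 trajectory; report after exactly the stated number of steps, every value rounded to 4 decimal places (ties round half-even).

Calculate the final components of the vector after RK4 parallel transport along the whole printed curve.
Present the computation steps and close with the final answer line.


gamma'(tau) = (1/2 + 2*tau, -1); f(tau, V)^k = -Gamma^k_ij(gamma(tau)) gamma'^i(tau) V^j; h = 1/4; intermediate values shown to 6 dp
curve data and Christoffel symbols at the stage parameters:
  tau = 0.000000: gamma = (0.250000, 0.250000), gamma' = (0.500000, -1.000000); Gamma_sss = 0.000000, Gamma_sst = 0.190476, Gamma_stt = 0.190476, Gamma_tss = 0.000000, Gamma_tst = 0.380952, Gamma_ttt = 0.380952
  tau = 0.125000: gamma = (0.328125, 0.125000), gamma' = (0.750000, -1.000000); Gamma_sss = 0.000000, Gamma_sst = 0.102380, Gamma_stt = 0.102380, Gamma_tss = 0.000000, Gamma_tst = 0.371126, Gamma_ttt = 0.371126
  tau = 0.250000: gamma = (0.437500, 0.000000), gamma' = (1.000000, -1.000000); Gamma_sss = 0.000000, Gamma_sst = 0.000000, Gamma_stt = 0.000000, Gamma_tss = 0.000000, Gamma_tst = 0.367213, Gamma_ttt = 0.367213
  tau = 0.375000: gamma = (0.578125, -0.125000), gamma' = (1.250000, -1.000000); Gamma_sss = 0.000000, Gamma_sst = -0.102380, Gamma_stt = -0.102380, Gamma_tss = 0.000000, Gamma_tst = 0.371126, Gamma_ttt = 0.371126
  tau = 0.500000: gamma = (0.750000, -0.250000), gamma' = (1.500000, -1.000000); Gamma_sss = 0.000000, Gamma_sst = -0.190476, Gamma_stt = -0.190476, Gamma_tss = 0.000000, Gamma_tst = 0.380952, Gamma_ttt = 0.380952
  tau = 0.625000: gamma = (0.953125, -0.375000), gamma' = (1.750000, -1.000000); Gamma_sss = 0.000000, Gamma_sst = -0.254263, Gamma_stt = -0.254263, Gamma_tss = 0.000000, Gamma_tst = 0.391988, Gamma_ttt = 0.391988
  tau = 0.750000: gamma = (1.187500, -0.500000), gamma' = (2.000000, -1.000000); Gamma_sss = 0.000000, Gamma_sst = -0.290249, Gamma_stt = -0.290249, Gamma_tss = 0.000000, Gamma_tst = 0.399093, Gamma_ttt = 0.399093
  tau = 0.875000: gamma = (1.453125, -0.625000), gamma' = (2.250000, -1.000000); Gamma_sss = 0.000000, Gamma_sst = -0.300999, Gamma_stt = -0.300999, Gamma_tss = 0.000000, Gamma_tst = 0.398824, Gamma_ttt = 0.398824
  tau = 1.000000: gamma = (1.750000, -0.750000), gamma' = (2.500000, -1.000000); Gamma_sss = 0.000000, Gamma_sst = -0.292683, Gamma_stt = -0.292683, Gamma_tss = 0.000000, Gamma_tst = 0.390244, Gamma_ttt = 0.390244
step 0: V^s = -0.1250, V^t = -0.1250
step 1: k1 = (-0.035714, -0.071429), k2 = (-0.016682, -0.060474), k3 = (-0.016404, -0.059464), k4 = (0.000000, -0.047408); V <- V + (h/6)(k1 + 2k2 + 2k3 + k4): V^s = -0.1292, V^t = -0.1399
step 2: k1 = (0.000000, -0.047461), k2 = (0.009498, -0.034431), k3 = (0.009418, -0.034142), k4 = (0.010029, -0.020057); V <- V + (h/6)(k1 + 2k2 + 2k3 + k4): V^s = -0.1273, V^t = -0.1485
step 3: k1 = (0.010098, -0.020196), k2 = (0.003239, -0.004994), k3 = (0.003820, -0.005889), k4 = (-0.006864, 0.009439); V <- V + (h/6)(k1 + 2k2 + 2k3 + k4): V^s = -0.1265, V^t = -0.1498
step 4: k1 = (-0.006763, 0.009299), k2 = (-0.017596, 0.023315), k3 = (-0.016530, 0.021902), k4 = (-0.025133, 0.033510); V <- V + (h/6)(k1 + 2k2 + 2k3 + k4): V^s = -0.1307, V^t = -0.1443

Answer: V^s = -0.1307, V^t = -0.1443


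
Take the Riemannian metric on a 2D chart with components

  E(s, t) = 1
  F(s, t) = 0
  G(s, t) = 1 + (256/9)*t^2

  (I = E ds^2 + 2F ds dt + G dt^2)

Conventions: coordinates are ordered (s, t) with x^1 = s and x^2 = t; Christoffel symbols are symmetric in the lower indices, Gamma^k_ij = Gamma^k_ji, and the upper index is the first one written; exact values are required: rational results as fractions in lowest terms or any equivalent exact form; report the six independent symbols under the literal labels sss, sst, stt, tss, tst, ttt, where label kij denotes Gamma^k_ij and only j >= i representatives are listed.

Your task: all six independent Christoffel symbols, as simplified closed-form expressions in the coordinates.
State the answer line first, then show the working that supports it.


Answer: Gamma_sss = 0, Gamma_sst = 0, Gamma_stt = 0, Gamma_tss = 0, Gamma_tst = 0, Gamma_ttt = 256*t/(256*t^2 + 9)

E = 1; F = 0; G = 1 + (256/9)*t^2
Gamma^k_ij = (1/2) g^{kl} (d_i g_jl + d_j g_il - d_l g_ij), with g^inv = (1/(EG-F^2)) [[G, -F], [-F, E]]
first partials: E_s = 0, E_t = 0, F_s = 0, F_t = 0, G_s = 0, G_t = (512/9)*t
D = EG - F^2 = 1 + (256/9)*t^2
expanded: Gamma^s_ss = (G E_s - 2F F_s + F E_t)/(2D), Gamma^s_st = (G E_t - F G_s)/(2D), Gamma^s_tt = (2G F_t - G G_s - F G_t)/(2D), Gamma^t_ss = (2E F_s - E E_t - F E_s)/(2D), Gamma^t_st = (E G_s - F E_t)/(2D), Gamma^t_tt = (E G_t - 2F F_t + F G_s)/(2D); substitute and cancel common factors


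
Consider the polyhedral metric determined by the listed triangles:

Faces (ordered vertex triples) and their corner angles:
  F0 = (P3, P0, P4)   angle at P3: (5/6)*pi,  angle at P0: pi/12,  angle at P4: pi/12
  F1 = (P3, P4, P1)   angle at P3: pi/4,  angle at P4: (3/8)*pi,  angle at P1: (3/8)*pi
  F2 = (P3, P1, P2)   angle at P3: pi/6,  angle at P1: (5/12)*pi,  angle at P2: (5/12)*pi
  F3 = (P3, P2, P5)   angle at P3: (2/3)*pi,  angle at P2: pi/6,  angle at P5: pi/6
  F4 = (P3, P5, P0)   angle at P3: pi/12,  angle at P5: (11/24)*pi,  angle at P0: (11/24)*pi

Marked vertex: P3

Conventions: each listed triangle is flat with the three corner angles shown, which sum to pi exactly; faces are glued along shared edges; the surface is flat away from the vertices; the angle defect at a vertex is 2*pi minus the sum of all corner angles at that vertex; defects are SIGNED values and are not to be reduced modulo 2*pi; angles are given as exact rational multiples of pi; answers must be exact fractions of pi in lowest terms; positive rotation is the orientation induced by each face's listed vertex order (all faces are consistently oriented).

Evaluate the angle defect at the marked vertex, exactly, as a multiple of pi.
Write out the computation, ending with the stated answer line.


Sum of corner angles at P3: 2*pi
defect = 2*pi - 2*pi

Answer: defect(P3) = 0


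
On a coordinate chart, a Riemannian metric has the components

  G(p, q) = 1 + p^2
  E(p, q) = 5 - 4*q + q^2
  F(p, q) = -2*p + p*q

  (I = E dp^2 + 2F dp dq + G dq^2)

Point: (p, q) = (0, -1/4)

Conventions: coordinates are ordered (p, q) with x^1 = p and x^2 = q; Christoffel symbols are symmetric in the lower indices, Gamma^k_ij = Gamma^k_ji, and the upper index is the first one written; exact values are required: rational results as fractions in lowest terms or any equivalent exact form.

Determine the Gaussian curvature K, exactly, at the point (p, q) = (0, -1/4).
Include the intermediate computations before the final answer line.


E = 97/16, F = 0, G = 1, EG - F^2 = 97/16 at the point
E_p = 0, E_q = -9/2, F_p = -9/4, F_q = 0, G_p = 0, G_q = 0
E_qq = 2, F_pq = 1, G_pp = 2
Evaluate Brioschi's two determinant matrices M1, M2 and divide by (EG - F^2)^2.
M1 = [[-E_qq/2 + F_pq - G_pp/2, E_p/2, F_p - E_q/2], [F_q - G_p/2, E, F], [G_q/2, F, G]] = [[-1, 0, 0], [0, 97/16, 0], [0, 0, 1]]; det M1 = -97/16
M2 = [[0, E_q/2, G_p/2], [E_q/2, E, F], [G_p/2, F, G]] = [[0, -9/4, 0], [-9/4, 97/16, 0], [0, 0, 1]]; det M2 = -81/16
det M1 - det M2 = -1; K = -1 / (97/16)^2 = -256/9409

Answer: K = -256/9409


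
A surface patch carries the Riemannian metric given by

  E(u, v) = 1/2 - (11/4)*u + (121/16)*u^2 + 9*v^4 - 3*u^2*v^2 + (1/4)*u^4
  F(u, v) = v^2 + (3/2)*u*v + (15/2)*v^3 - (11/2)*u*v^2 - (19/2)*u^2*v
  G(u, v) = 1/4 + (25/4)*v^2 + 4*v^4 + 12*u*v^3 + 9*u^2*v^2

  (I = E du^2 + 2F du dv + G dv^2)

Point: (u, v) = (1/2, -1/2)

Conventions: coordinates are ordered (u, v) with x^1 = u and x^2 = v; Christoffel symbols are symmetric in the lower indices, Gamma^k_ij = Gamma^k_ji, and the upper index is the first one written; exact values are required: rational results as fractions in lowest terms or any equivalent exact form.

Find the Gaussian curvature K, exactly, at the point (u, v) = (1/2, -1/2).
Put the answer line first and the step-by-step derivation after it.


Answer: K = -255568/29403

E = 45/32, F = -9/16, G = 15/8, EG - F^2 = 297/128 at the point
E_u = 67/16, E_v = -15/4, F_u = 21/8, F_v = 23/4, G_u = 3/4, G_v = -6
E_vv = 51/2, F_uv = -5/2, G_uu = 9/2
By Brioschi, K is (det M1 - det M2) divided by (EG - F^2) squared.
M1 = [[-E_vv/2 + F_uv - G_uu/2, E_u/2, F_u - E_v/2], [F_v - G_u/2, E, F], [G_v/2, F, G]] = [[-35/2, 67/32, 9/2], [43/8, 45/32, -9/16], [-3, -9/16, 15/8]]; det M1 = -108123/2048
M2 = [[0, E_v/2, G_u/2], [E_v/2, E, F], [G_u/2, F, G]] = [[0, -15/8, 3/8], [-15/8, 45/32, -9/16], [3/8, -9/16, 15/8]]; det M2 = -12285/2048
det M1 - det M2 = -47919/1024; K = -47919/1024 / (297/128)^2 = -255568/29403


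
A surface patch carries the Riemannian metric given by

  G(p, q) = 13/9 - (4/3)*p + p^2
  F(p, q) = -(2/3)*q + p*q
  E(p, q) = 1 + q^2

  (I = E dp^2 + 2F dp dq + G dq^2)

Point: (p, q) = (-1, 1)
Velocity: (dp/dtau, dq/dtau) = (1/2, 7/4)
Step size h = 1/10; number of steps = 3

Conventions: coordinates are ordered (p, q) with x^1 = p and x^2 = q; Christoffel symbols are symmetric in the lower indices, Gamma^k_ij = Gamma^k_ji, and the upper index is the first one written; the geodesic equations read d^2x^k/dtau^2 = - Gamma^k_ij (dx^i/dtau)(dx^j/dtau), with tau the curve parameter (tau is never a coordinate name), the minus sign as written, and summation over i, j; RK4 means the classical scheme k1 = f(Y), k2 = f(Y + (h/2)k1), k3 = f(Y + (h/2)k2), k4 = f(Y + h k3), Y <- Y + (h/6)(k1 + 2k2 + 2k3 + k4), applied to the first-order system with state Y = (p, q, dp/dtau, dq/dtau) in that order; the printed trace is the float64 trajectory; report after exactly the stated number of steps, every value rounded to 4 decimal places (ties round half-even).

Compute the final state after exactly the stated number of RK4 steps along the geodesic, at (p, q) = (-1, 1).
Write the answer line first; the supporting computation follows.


Answer: p = -0.8675, q = 1.5492, dp/dtau = 0.3824, dq/dtau = 1.9002

f(Y) = (dp/dtau, dq/dtau, -Gamma^p_ij Y'^i Y'^j, -Gamma^q_ij Y'^i Y'^j) with the Gammas evaluated at the stage position; h = 0.100000; intermediate values shown to 6 dp
step 0: p = -1.0000, q = 1.0000, dp/dtau = 0.5000, dq/dtau = 1.7500
step 1:
  k1: at (p, q) = (-1.000000, 1.000000), (dp/dtau, dq/dtau) = (0.500000, 1.750000); Gamma_ppp = 0.000000, Gamma_ppq = 0.209302, Gamma_pqq = 0.000000, Gamma_qpp = 0.000000, Gamma_qpq = -0.348837, Gamma_qqq = 0.000000; k1 = (0.500000, 1.750000, -0.366279, 0.610465)
  k2: at (p, q) = (-0.975000, 1.087500), (dp/dtau, dq/dtau) = (0.481686, 1.780523); Gamma_ppp = 0.000000, Gamma_ppq = 0.222952, Gamma_pqq = 0.000000, Gamma_qpp = 0.000000, Gamma_qpq = -0.336564, Gamma_qqq = 0.000000; k2 = (0.481686, 1.780523, -0.382431, 0.577310)
  k3: at (p, q) = (-0.975916, 1.089026), (dp/dtau, dq/dtau) = (0.480878, 1.778866); Gamma_ppp = 0.000000, Gamma_ppq = 0.222976, Gamma_pqq = 0.000000, Gamma_qpp = 0.000000, Gamma_qpq = -0.336315, Gamma_qqq = 0.000000; k3 = (0.480878, 1.778866, -0.381475, 0.575380)
  k4: at (p, q) = (-0.951912, 1.177887), (dp/dtau, dq/dtau) = (0.461852, 1.807538); Gamma_ppp = 0.000000, Gamma_ppq = 0.235238, Gamma_pqq = 0.000000, Gamma_qpp = 0.000000, Gamma_qpq = -0.323249, Gamma_qqq = 0.000000; k4 = (0.461852, 1.807538, -0.392761, 0.539707)
  Y <- Y + (h/6)(k1 + 2k2 + 2k3 + k4): p = -0.9519, q = 1.1779, dp/dtau = 0.4619, dq/dtau = 1.8076
step 2:
  k1: at (p, q) = (-0.951884, 1.177939), (dp/dtau, dq/dtau) = (0.461886, 1.807593); Gamma_ppp = 0.000000, Gamma_ppq = 0.235247, Gamma_pqq = 0.000000, Gamma_qpp = 0.000000, Gamma_qpq = -0.323242, Gamma_qqq = 0.000000; k1 = (0.461886, 1.807593, -0.392816, 0.539750)
  k2: at (p, q) = (-0.928789, 1.268318), (dp/dtau, dq/dtau) = (0.442245, 1.834580); Gamma_ppp = 0.000000, Gamma_ppq = 0.246079, Gamma_pqq = 0.000000, Gamma_qpp = 0.000000, Gamma_qpq = -0.309550, Gamma_qqq = 0.000000; k2 = (0.442245, 1.834580, -0.399304, 0.502297)
  k3: at (p, q) = (-0.929771, 1.269668), (dp/dtau, dq/dtau) = (0.441921, 1.832707); Gamma_ppp = 0.000000, Gamma_ppq = 0.246028, Gamma_pqq = 0.000000, Gamma_qpp = 0.000000, Gamma_qpq = -0.309347, Gamma_qqq = 0.000000; k3 = (0.441921, 1.832707, -0.398521, 0.501087)
  k4: at (p, q) = (-0.907692, 1.361209), (dp/dtau, dq/dtau) = (0.422034, 1.857701); Gamma_ppp = 0.000000, Gamma_ppq = 0.255315, Gamma_pqq = 0.000000, Gamma_qpp = 0.000000, Gamma_qpq = -0.295294, Gamma_qqq = 0.000000; k4 = (0.422034, 1.857701, -0.400340, 0.463028)
  Y <- Y + (h/6)(k1 + 2k2 + 2k3 + k4): p = -0.9077, q = 1.3613, dp/dtau = 0.4221, dq/dtau = 1.8578
step 3:
  k1: at (p, q) = (-0.907679, 1.361270), (dp/dtau, dq/dtau) = (0.422072, 1.857752); Gamma_ppp = 0.000000, Gamma_ppq = 0.255320, Gamma_pqq = 0.000000, Gamma_qpp = 0.000000, Gamma_qpq = -0.295285, Gamma_qqq = 0.000000; k1 = (0.422072, 1.857752, -0.400396, 0.463069)
  k2: at (p, q) = (-0.886576, 1.454157), (dp/dtau, dq/dtau) = (0.402053, 1.880905); Gamma_ppp = 0.000000, Gamma_ppq = 0.263094, Gamma_pqq = 0.000000, Gamma_qpp = 0.000000, Gamma_qpq = -0.281021, Gamma_qqq = 0.000000; k2 = (0.402053, 1.880905, -0.397916, 0.425029)
  k3: at (p, q) = (-0.887577, 1.455315), (dp/dtau, dq/dtau) = (0.402177, 1.879003); Gamma_ppp = 0.000000, Gamma_ppq = 0.262995, Gamma_pqq = 0.000000, Gamma_qpp = 0.000000, Gamma_qpq = -0.280873, Gamma_qqq = 0.000000; k3 = (0.402177, 1.879003, -0.397486, 0.424507)
  k4: at (p, q) = (-0.867462, 1.549170), (dp/dtau, dq/dtau) = (0.382324, 1.900202); Gamma_ppp = 0.000000, Gamma_ppq = 0.269258, Gamma_pqq = 0.000000, Gamma_qpp = 0.000000, Gamma_qpq = -0.266644, Gamma_qqq = 0.000000; k4 = (0.382324, 1.900202, -0.391228, 0.387429)
  Y <- Y + (h/6)(k1 + 2k2 + 2k3 + k4): p = -0.8675, q = 1.5492, dp/dtau = 0.3824, dq/dtau = 1.9002


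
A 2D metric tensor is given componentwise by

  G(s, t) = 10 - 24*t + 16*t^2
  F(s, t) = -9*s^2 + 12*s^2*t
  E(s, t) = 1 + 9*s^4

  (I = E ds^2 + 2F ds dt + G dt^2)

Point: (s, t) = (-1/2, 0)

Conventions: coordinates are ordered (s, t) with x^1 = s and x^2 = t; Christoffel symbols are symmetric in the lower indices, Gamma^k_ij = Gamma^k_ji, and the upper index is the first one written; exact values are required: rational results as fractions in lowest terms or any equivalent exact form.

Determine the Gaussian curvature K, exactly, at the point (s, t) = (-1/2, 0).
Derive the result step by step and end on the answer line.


E = 25/16, F = -9/4, G = 10, EG - F^2 = 169/16 at the point
E_s = -9/2, E_t = 0, F_s = 9, F_t = 3, G_s = 0, G_t = -24
E_tt = 0, F_st = -12, G_ss = 0
K follows from Brioschi's formula, (det M1 - det M2)/(EG - F^2)^2.
M1 = [[-E_tt/2 + F_st - G_ss/2, E_s/2, F_s - E_t/2], [F_t - G_s/2, E, F], [G_t/2, F, G]] = [[-12, -9/4, 9], [3, 25/16, -9/4], [-12, -9/4, 10]]; det M1 = -12
M2 = [[0, E_t/2, G_s/2], [E_t/2, E, F], [G_s/2, F, G]] = [[0, 0, 0], [0, 25/16, -9/4], [0, -9/4, 10]]; det M2 = 0
det M1 - det M2 = -12; K = -12 / (169/16)^2 = -3072/28561

Answer: K = -3072/28561


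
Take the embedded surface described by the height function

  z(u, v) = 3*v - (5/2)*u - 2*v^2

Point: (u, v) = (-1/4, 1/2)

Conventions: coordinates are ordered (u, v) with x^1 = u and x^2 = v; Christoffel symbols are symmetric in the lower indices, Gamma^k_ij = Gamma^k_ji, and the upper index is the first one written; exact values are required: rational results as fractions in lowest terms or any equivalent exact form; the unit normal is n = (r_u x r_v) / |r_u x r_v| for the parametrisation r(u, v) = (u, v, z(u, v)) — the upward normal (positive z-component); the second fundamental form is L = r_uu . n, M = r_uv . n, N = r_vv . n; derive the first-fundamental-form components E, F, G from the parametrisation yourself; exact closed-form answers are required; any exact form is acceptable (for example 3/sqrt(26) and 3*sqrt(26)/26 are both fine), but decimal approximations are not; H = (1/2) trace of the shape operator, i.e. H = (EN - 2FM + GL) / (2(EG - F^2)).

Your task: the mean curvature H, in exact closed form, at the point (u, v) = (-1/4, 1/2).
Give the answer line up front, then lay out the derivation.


Answer: H = -116*sqrt(33)/1089

z_u = -5/2, z_v = 1, z_uu = 0, z_uv = 0, z_vv = -4
E = 29/4, F = -5/2, G = 2; answer radicand W^2 = 33/4
unnormalised second-form numerators: l = 0, m = 0, n = -4; L = l/sqrt(33/4), and similarly M = m/sqrt(W^2), N = n/sqrt(W^2)
H = (E*n - 2*F*m + G*l) / (2*(EG - F^2)*sqrt(W^2)); E*n - 2*F*m + G*l = -29, EG - F^2 = 33/4, so H = (-58/33)/sqrt(33/4)


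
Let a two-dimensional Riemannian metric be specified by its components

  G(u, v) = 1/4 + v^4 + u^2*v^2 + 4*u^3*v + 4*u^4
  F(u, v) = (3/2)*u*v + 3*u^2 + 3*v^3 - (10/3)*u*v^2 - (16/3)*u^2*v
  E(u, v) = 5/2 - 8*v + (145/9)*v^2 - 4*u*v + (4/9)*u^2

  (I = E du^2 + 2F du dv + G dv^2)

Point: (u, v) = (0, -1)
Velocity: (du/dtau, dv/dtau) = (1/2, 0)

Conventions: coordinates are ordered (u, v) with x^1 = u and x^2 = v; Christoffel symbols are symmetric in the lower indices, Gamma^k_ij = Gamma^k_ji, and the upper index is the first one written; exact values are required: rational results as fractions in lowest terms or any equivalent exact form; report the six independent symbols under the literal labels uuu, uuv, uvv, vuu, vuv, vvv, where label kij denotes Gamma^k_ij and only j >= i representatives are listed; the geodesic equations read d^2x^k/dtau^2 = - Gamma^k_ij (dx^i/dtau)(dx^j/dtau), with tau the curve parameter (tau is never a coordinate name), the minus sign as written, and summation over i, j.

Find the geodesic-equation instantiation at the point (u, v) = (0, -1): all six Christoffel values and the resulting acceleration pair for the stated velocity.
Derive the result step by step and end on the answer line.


E = 479/18, F = -3, G = 5/4 at the point
E_u = 4, E_v = -362/9, F_u = -29/6, F_v = 9, G_u = 0, G_v = -4
EG - F^2 = 1747/72;  g^inv = (72/1747) * [[5/4, 3], [3, 479/18]]
first-kind symbols [ij,l] = (1/2)(d_i g_jl + d_j g_il - d_l g_ij): [uu,u] = E_u/2 = 2, [uu,v] = F_u - E_v/2 = 275/18, [uv,u] = E_v/2 = -181/9, [uv,v] = G_u/2 = 0, [vv,u] = F_v - G_u/2 = 9, [vv,v] = G_v/2 = -2
Gamma^u_ij = (G*[ij,u] - F*[ij,v])/(EG - F^2), Gamma^v_ij = (E*[ij,v] - F*[ij,u])/(EG - F^2)
Gamma_uuu = 3480/1747, Gamma_uuv = -1810/1747, Gamma_uvv = 378/1747, Gamma_vuu = 267338/15723, Gamma_vuv = -4344/1747, Gamma_vvv = -1888/1747
d^2u/dtau^2 = -(Gamma_uuu*(1/2)^2 + 2*Gamma_uuv*(1/2)*(0) + Gamma_uvv*(0)^2) = -870/1747
d^2v/dtau^2 = -(Gamma_vuu*(1/2)^2 + 2*Gamma_vuv*(1/2)*(0) + Gamma_vvv*(0)^2) = -133669/31446

Answer: Gamma_uuu = 3480/1747, Gamma_uuv = -1810/1747, Gamma_uvv = 378/1747, Gamma_vuu = 267338/15723, Gamma_vuv = -4344/1747, Gamma_vvv = -1888/1747; accelerations (d^2u/dtau^2, d^2v/dtau^2) = (-870/1747, -133669/31446)


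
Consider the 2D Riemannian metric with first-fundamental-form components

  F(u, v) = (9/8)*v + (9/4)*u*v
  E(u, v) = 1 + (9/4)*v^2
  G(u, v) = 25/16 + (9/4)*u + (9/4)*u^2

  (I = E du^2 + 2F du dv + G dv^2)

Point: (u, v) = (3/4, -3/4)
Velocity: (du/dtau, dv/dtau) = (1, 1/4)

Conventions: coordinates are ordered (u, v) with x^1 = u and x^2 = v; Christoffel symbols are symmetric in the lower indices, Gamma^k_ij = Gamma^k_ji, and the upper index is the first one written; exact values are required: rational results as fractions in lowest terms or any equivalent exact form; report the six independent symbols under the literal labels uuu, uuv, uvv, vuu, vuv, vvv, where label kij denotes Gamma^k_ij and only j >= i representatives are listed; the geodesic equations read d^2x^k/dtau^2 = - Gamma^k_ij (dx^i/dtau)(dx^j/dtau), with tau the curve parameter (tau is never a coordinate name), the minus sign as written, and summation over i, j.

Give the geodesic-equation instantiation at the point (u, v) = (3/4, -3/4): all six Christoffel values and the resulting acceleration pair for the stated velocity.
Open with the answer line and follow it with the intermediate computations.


Answer: Gamma_uuu = 0, Gamma_uuv = -54/185, Gamma_uvv = 0, Gamma_vuu = 0, Gamma_vuv = 18/37, Gamma_vvv = 0; accelerations (d^2u/dtau^2, d^2v/dtau^2) = (27/185, -9/37)

E = 145/64, F = -135/64, G = 289/64 at the point
E_u = 0, E_v = -27/8, F_u = -27/16, F_v = 45/16, G_u = 45/8, G_v = 0
EG - F^2 = 185/32;  g^inv = (32/185) * [[289/64, 135/64], [135/64, 145/64]]
first-kind symbols [ij,l] = (1/2)(d_i g_jl + d_j g_il - d_l g_ij): [uu,u] = E_u/2 = 0, [uu,v] = F_u - E_v/2 = 0, [uv,u] = E_v/2 = -27/16, [uv,v] = G_u/2 = 45/16, [vv,u] = F_v - G_u/2 = 0, [vv,v] = G_v/2 = 0
Gamma^u_ij = (G*[ij,u] - F*[ij,v])/(EG - F^2), Gamma^v_ij = (E*[ij,v] - F*[ij,u])/(EG - F^2)
Gamma_uuu = 0, Gamma_uuv = -54/185, Gamma_uvv = 0, Gamma_vuu = 0, Gamma_vuv = 18/37, Gamma_vvv = 0
d^2u/dtau^2 = -(Gamma_uuu*(1)^2 + 2*Gamma_uuv*(1)*(1/4) + Gamma_uvv*(1/4)^2) = 27/185
d^2v/dtau^2 = -(Gamma_vuu*(1)^2 + 2*Gamma_vuv*(1)*(1/4) + Gamma_vvv*(1/4)^2) = -9/37
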